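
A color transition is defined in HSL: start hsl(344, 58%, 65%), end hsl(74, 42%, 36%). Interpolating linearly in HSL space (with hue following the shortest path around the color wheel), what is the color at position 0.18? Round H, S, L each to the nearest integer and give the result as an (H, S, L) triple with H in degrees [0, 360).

(0, 55, 60)

Hue: 74 − 344 = -270°, but |-270| > 180 so the shorter arc goes the other way: Δh = -270 + 360 = 90°.
H = 344 + 0.18 × (90) = 360.2 → 360 → 360 mod 360 = 0°
S = 58 + 0.18 × (42 − 58) = 55.12 → 55%
L = 65 + 0.18 × (36 − 65) = 59.78 → 60%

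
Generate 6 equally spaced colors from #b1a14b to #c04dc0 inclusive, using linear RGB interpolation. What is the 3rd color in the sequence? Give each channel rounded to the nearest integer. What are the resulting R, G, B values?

(183, 127, 122)

With 6 swatches and endpoints inclusive, swatch 3 sits at t = (3 − 1)/(6 − 1) = 2/5 ≈ 0.4.
#b1a14b → (177, 161, 75); #c04dc0 → (192, 77, 192).
R = 177 + 0.4 × (192 − 177) = 183 → 183
G = 161 + 0.4 × (77 − 161) = 127.4 → 127
B = 75 + 0.4 × (192 − 75) = 121.8 → 122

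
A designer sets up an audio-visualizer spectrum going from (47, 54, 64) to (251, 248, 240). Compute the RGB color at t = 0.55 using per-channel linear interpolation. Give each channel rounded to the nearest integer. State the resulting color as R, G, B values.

R = 47 + 0.55 × (251 − 47) = 47 + 0.55 × 204 = 159.2 → 159
G = 54 + 0.55 × (248 − 54) = 54 + 0.55 × 194 = 160.7 → 161
B = 64 + 0.55 × (240 − 64) = 64 + 0.55 × 176 = 160.8 → 161

(159, 161, 161)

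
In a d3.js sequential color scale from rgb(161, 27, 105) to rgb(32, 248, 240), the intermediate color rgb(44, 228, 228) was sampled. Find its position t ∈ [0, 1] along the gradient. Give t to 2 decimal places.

0.91

Invert the lerp on the G channel (largest span, 221): t = (228 − 27) / (248 − 27) = 201/221 = 0.9095.
Check on R: (44 − 161)/(32 − 161) = 0.907 ✓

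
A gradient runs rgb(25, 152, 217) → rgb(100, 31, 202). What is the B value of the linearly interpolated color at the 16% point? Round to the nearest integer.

215

B = 217 + 0.16 × (202 − 217) = 214.6 → 215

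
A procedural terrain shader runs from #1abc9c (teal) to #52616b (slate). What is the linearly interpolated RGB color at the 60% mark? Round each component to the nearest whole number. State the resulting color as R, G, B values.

#1abc9c → (26, 188, 156); #52616b → (82, 97, 107).
60% corresponds to t = 0.6.
R = 26 + 0.6 × (82 − 26) = 26 + 0.6 × 56 = 59.6 → 60
G = 188 + 0.6 × (97 − 188) = 188 + 0.6 × -91 = 133.4 → 133
B = 156 + 0.6 × (107 − 156) = 156 + 0.6 × -49 = 126.6 → 127

(60, 133, 127)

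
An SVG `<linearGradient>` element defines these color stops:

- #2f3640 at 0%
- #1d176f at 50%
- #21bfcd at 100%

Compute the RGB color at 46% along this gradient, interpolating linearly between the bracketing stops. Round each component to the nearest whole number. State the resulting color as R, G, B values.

46% lies between the 0% and 50% stops, so the local fraction is t = (46 − 0)/(50 − 0) = 46/50 ≈ 0.92.
#2f3640 → (47, 54, 64); #1d176f → (29, 23, 111).
R = 47 + 0.92 × (29 − 47) = 30.44 → 30
G = 54 + 0.92 × (23 − 54) = 25.48 → 25
B = 64 + 0.92 × (111 − 64) = 107.24 → 107

(30, 25, 107)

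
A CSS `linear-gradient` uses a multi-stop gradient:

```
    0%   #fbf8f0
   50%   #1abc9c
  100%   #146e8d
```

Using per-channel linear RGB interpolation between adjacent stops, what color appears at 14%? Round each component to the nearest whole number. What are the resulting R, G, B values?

(188, 231, 216)

14% lies between the 0% and 50% stops, so the local fraction is t = (14 − 0)/(50 − 0) = 14/50 ≈ 0.28.
#fbf8f0 → (251, 248, 240); #1abc9c → (26, 188, 156).
R = 251 + 0.28 × (26 − 251) = 188 → 188
G = 248 + 0.28 × (188 − 248) = 231.2 → 231
B = 240 + 0.28 × (156 − 240) = 216.48 → 216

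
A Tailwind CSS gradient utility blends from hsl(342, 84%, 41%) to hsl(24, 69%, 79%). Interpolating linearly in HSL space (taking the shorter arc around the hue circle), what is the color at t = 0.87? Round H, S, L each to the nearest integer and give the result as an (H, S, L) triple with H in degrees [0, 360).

Hue: 24 − 342 = -318°, but |-318| > 180 so the shorter arc goes the other way: Δh = -318 + 360 = 42°.
H = 342 + 0.87 × (42) = 378.54 → 379 → 379 mod 360 = 19°
S = 84 + 0.87 × (69 − 84) = 70.95 → 71%
L = 41 + 0.87 × (79 − 41) = 74.06 → 74%

(19, 71, 74)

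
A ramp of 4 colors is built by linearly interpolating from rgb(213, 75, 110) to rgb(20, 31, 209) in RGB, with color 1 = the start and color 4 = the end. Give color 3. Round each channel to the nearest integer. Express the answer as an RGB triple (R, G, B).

With 4 swatches and endpoints inclusive, swatch 3 sits at t = (3 − 1)/(4 − 1) = 2/3 ≈ 0.6667.
R = 213 + 0.6667 × (20 − 213) = 84.327 → 84
G = 75 + 0.6667 × (31 − 75) = 45.665 → 46
B = 110 + 0.6667 × (209 − 110) = 176.003 → 176

(84, 46, 176)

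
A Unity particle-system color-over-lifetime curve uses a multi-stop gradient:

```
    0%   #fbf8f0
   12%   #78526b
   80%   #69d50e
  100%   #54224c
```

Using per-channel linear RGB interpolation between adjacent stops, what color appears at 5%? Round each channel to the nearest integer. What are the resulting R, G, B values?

5% lies between the 0% and 12% stops, so the local fraction is t = (5 − 0)/(12 − 0) = 5/12 ≈ 0.4167.
#fbf8f0 → (251, 248, 240); #78526b → (120, 82, 107).
R = 251 + 0.4167 × (120 − 251) = 196.412 → 196
G = 248 + 0.4167 × (82 − 248) = 178.828 → 179
B = 240 + 0.4167 × (107 − 240) = 184.579 → 185

(196, 179, 185)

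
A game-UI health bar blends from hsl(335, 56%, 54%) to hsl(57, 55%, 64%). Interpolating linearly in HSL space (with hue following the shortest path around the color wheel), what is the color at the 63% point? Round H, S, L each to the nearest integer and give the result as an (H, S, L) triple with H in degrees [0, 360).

Hue: 57 − 335 = -278°, but |-278| > 180 so the shorter arc goes the other way: Δh = -278 + 360 = 82°.
H = 335 + 0.63 × (82) = 386.66 → 387 → 387 mod 360 = 27°
S = 56 + 0.63 × (55 − 56) = 55.37 → 55%
L = 54 + 0.63 × (64 − 54) = 60.3 → 60%

(27, 55, 60)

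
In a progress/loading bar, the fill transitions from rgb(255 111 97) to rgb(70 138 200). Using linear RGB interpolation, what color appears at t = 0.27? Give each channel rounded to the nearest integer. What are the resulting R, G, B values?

(205, 118, 125)

R = 255 + 0.27 × (70 − 255) = 255 + 0.27 × -185 = 205.05 → 205
G = 111 + 0.27 × (138 − 111) = 111 + 0.27 × 27 = 118.29 → 118
B = 97 + 0.27 × (200 − 97) = 97 + 0.27 × 103 = 124.81 → 125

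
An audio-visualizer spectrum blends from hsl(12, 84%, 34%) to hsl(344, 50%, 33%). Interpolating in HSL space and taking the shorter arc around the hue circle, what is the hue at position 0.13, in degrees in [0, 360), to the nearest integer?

Hue: 344 − 12 = 332°, but |332| > 180 so the shorter arc goes the other way: Δh = 332 − 360 = -28°.
H = 12 + 0.13 × (-28) = 8.36 → 8°

8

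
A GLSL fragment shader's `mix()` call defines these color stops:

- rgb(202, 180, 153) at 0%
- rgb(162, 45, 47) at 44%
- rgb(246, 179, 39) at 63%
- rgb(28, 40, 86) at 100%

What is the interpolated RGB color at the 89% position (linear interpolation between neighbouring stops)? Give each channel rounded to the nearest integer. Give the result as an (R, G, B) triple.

89% lies between the 63% and 100% stops, so the local fraction is t = (89 − 63)/(100 − 63) = 26/37 ≈ 0.7027.
R = 246 + 0.7027 × (28 − 246) = 92.811 → 93
G = 179 + 0.7027 × (40 − 179) = 81.325 → 81
B = 39 + 0.7027 × (86 − 39) = 72.027 → 72

(93, 81, 72)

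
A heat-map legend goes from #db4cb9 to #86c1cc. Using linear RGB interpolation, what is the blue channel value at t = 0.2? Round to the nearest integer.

189

B₁ = 185 (from #db4cb9), B₂ = 204 (from #86c1cc).
B = 185 + 0.2 × (204 − 185) = 188.8 → 189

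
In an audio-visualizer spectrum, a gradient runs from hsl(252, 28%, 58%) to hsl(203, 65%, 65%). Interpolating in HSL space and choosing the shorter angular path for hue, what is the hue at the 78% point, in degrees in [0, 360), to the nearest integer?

214

Hue arc: Δh = 203 − 252 = -49° (|Δh| ≤ 180, already the shorter path).
H = 252 + 0.78 × (-49) = 213.78 → 214°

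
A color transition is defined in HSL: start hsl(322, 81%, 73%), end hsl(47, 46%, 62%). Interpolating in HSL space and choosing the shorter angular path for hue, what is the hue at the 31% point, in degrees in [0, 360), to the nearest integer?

348

Hue: 47 − 322 = -275°, but |-275| > 180 so the shorter arc goes the other way: Δh = -275 + 360 = 85°.
H = 322 + 0.31 × (85) = 348.35 → 348°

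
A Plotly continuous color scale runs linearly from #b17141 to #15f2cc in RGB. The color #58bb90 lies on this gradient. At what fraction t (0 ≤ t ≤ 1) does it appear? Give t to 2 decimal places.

0.57

Invert the lerp on the R channel (largest span, 156): t = (88 − 177) / (21 − 177) = -89/-156 = 0.57051.
Check on G: (187 − 113)/(242 − 113) = 0.5736 ✓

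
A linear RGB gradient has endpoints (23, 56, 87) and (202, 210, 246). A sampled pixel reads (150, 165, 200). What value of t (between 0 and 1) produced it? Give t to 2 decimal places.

0.71

Invert the lerp on the R channel (largest span, 179): t = (150 − 23) / (202 − 23) = 127/179 = 0.7095.
Check on G: (165 − 56)/(210 − 56) = 0.7078 ✓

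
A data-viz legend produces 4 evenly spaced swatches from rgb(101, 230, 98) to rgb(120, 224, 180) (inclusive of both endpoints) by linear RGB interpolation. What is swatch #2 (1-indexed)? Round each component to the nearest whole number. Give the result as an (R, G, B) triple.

(107, 228, 125)

With 4 swatches and endpoints inclusive, swatch 2 sits at t = (2 − 1)/(4 − 1) = 1/3 ≈ 0.3333.
R = 101 + 0.3333 × (120 − 101) = 107.333 → 107
G = 230 + 0.3333 × (224 − 230) = 228 → 228
B = 98 + 0.3333 × (180 − 98) = 125.331 → 125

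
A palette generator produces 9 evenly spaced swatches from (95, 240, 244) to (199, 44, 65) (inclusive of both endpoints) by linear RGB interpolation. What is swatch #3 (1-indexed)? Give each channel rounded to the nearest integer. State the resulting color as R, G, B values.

With 9 swatches and endpoints inclusive, swatch 3 sits at t = (3 − 1)/(9 − 1) = 2/8 ≈ 0.25.
R = 95 + 0.25 × (199 − 95) = 121 → 121
G = 240 + 0.25 × (44 − 240) = 191 → 191
B = 244 + 0.25 × (65 − 244) = 199.25 → 199

(121, 191, 199)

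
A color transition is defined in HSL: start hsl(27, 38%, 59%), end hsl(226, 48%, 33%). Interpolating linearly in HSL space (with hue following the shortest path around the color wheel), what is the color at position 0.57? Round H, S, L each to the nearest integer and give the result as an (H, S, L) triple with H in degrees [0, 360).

(295, 44, 44)

Hue: 226 − 27 = 199°, but |199| > 180 so the shorter arc goes the other way: Δh = 199 − 360 = -161°.
H = 27 + 0.57 × (-161) = -64.77 → -65 → -65 mod 360 = 295°
S = 38 + 0.57 × (48 − 38) = 43.7 → 44%
L = 59 + 0.57 × (33 − 59) = 44.18 → 44%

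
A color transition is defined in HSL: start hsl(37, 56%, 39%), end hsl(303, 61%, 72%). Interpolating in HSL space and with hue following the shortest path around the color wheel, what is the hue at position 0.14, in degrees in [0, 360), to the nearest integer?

Hue: 303 − 37 = 266°, but |266| > 180 so the shorter arc goes the other way: Δh = 266 − 360 = -94°.
H = 37 + 0.14 × (-94) = 23.84 → 24°

24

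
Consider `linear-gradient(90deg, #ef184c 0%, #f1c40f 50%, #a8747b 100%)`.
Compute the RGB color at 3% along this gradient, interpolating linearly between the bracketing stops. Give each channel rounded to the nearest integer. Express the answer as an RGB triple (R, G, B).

3% lies between the 0% and 50% stops, so the local fraction is t = (3 − 0)/(50 − 0) = 3/50 ≈ 0.06.
#ef184c → (239, 24, 76); #f1c40f → (241, 196, 15).
R = 239 + 0.06 × (241 − 239) = 239.12 → 239
G = 24 + 0.06 × (196 − 24) = 34.32 → 34
B = 76 + 0.06 × (15 − 76) = 72.34 → 72

(239, 34, 72)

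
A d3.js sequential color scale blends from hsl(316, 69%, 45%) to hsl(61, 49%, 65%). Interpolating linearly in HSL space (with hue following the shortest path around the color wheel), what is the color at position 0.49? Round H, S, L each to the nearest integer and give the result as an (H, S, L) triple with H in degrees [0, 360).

Hue: 61 − 316 = -255°, but |-255| > 180 so the shorter arc goes the other way: Δh = -255 + 360 = 105°.
H = 316 + 0.49 × (105) = 367.45 → 367 → 367 mod 360 = 7°
S = 69 + 0.49 × (49 − 69) = 59.2 → 59%
L = 45 + 0.49 × (65 − 45) = 54.8 → 55%

(7, 59, 55)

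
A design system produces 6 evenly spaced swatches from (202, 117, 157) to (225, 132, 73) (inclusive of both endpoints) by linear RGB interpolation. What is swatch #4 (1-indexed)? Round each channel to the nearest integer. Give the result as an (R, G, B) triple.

With 6 swatches and endpoints inclusive, swatch 4 sits at t = (4 − 1)/(6 − 1) = 3/5 ≈ 0.6.
R = 202 + 0.6 × (225 − 202) = 215.8 → 216
G = 117 + 0.6 × (132 − 117) = 126 → 126
B = 157 + 0.6 × (73 − 157) = 106.6 → 107

(216, 126, 107)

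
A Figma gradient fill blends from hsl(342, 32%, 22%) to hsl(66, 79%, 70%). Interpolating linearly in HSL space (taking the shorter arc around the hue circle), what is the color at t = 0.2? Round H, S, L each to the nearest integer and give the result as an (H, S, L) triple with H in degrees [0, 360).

Hue: 66 − 342 = -276°, but |-276| > 180 so the shorter arc goes the other way: Δh = -276 + 360 = 84°.
H = 342 + 0.2 × (84) = 358.8 → 359°
S = 32 + 0.2 × (79 − 32) = 41.4 → 41%
L = 22 + 0.2 × (70 − 22) = 31.6 → 32%

(359, 41, 32)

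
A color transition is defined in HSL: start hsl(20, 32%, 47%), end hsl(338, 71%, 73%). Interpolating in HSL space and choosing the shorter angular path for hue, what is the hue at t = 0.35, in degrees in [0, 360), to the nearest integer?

Hue: 338 − 20 = 318°, but |318| > 180 so the shorter arc goes the other way: Δh = 318 − 360 = -42°.
H = 20 + 0.35 × (-42) = 5.3 → 5°

5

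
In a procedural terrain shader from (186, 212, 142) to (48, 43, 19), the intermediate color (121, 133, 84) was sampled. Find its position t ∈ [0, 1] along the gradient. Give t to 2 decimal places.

0.47

Invert the lerp on the G channel (largest span, 169): t = (133 − 212) / (43 − 212) = -79/-169 = 0.46746.
Check on R: (121 − 186)/(48 − 186) = 0.471 ✓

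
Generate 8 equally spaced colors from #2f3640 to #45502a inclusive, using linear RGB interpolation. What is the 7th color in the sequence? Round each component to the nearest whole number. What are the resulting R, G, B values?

With 8 swatches and endpoints inclusive, swatch 7 sits at t = (7 − 1)/(8 − 1) = 6/7 ≈ 0.8571.
#2f3640 → (47, 54, 64); #45502a → (69, 80, 42).
R = 47 + 0.8571 × (69 − 47) = 65.856 → 66
G = 54 + 0.8571 × (80 − 54) = 76.285 → 76
B = 64 + 0.8571 × (42 − 64) = 45.144 → 45

(66, 76, 45)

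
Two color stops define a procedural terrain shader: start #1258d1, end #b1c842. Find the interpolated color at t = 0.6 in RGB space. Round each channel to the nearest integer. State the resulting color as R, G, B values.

(113, 155, 123)

#1258d1 → (18, 88, 209); #b1c842 → (177, 200, 66).
R = 18 + 0.6 × (177 − 18) = 18 + 0.6 × 159 = 113.4 → 113
G = 88 + 0.6 × (200 − 88) = 88 + 0.6 × 112 = 155.2 → 155
B = 209 + 0.6 × (66 − 209) = 209 + 0.6 × -143 = 123.2 → 123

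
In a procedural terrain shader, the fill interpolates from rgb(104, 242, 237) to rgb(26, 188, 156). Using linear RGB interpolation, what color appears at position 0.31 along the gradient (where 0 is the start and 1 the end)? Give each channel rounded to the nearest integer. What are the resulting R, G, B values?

R = 104 + 0.31 × (26 − 104) = 104 + 0.31 × -78 = 79.82 → 80
G = 242 + 0.31 × (188 − 242) = 242 + 0.31 × -54 = 225.26 → 225
B = 237 + 0.31 × (156 − 237) = 237 + 0.31 × -81 = 211.89 → 212

(80, 225, 212)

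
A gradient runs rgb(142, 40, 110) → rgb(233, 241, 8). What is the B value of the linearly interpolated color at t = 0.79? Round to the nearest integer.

29

B = 110 + 0.79 × (8 − 110) = 29.42 → 29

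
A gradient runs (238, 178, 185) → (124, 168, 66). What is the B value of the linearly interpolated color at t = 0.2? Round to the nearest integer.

B = 185 + 0.2 × (66 − 185) = 161.2 → 161

161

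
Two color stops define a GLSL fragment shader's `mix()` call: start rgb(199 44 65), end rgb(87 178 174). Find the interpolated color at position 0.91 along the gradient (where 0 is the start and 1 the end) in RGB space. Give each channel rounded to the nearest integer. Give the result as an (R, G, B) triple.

R = 199 + 0.91 × (87 − 199) = 199 + 0.91 × -112 = 97.08 → 97
G = 44 + 0.91 × (178 − 44) = 44 + 0.91 × 134 = 165.94 → 166
B = 65 + 0.91 × (174 − 65) = 65 + 0.91 × 109 = 164.19 → 164

(97, 166, 164)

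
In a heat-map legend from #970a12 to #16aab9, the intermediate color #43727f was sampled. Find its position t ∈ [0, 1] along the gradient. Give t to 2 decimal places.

0.65

Invert the lerp on the B channel (largest span, 167): t = (127 − 18) / (185 − 18) = 109/167 = 0.65269.
Check on R: (67 − 151)/(22 − 151) = 0.6512 ✓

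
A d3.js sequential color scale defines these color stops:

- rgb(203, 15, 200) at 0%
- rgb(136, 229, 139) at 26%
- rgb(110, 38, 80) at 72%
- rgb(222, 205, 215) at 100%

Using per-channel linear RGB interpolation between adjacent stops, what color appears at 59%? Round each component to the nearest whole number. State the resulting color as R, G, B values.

59% lies between the 26% and 72% stops, so the local fraction is t = (59 − 26)/(72 − 26) = 33/46 ≈ 0.7174.
R = 136 + 0.7174 × (110 − 136) = 117.348 → 117
G = 229 + 0.7174 × (38 − 229) = 91.977 → 92
B = 139 + 0.7174 × (80 − 139) = 96.673 → 97

(117, 92, 97)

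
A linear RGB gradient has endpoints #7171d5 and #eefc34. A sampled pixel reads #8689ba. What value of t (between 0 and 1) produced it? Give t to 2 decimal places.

Invert the lerp on the B channel (largest span, 161): t = (186 − 213) / (52 − 213) = -27/-161 = 0.1677.
Check on R: (134 − 113)/(238 − 113) = 0.168 ✓

0.17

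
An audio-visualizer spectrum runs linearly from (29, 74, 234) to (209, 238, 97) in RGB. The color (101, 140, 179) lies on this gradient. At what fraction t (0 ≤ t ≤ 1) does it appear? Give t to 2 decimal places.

0.40

Invert the lerp on the R channel (largest span, 180): t = (101 − 29) / (209 − 29) = 72/180 = 0.4.
Check on G: (140 − 74)/(238 − 74) = 0.4024 ✓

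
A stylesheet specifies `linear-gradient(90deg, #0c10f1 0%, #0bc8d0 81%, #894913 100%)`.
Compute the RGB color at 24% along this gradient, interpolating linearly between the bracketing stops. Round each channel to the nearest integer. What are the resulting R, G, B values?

24% lies between the 0% and 81% stops, so the local fraction is t = (24 − 0)/(81 − 0) = 24/81 ≈ 0.2963.
#0c10f1 → (12, 16, 241); #0bc8d0 → (11, 200, 208).
R = 12 + 0.2963 × (11 − 12) = 11.704 → 12
G = 16 + 0.2963 × (200 − 16) = 70.519 → 71
B = 241 + 0.2963 × (208 − 241) = 231.222 → 231

(12, 71, 231)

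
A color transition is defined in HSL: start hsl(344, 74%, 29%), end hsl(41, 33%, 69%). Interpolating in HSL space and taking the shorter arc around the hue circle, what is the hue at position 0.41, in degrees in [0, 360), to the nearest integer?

Hue: 41 − 344 = -303°, but |-303| > 180 so the shorter arc goes the other way: Δh = -303 + 360 = 57°.
H = 344 + 0.41 × (57) = 367.37 → 367 → 367 mod 360 = 7°

7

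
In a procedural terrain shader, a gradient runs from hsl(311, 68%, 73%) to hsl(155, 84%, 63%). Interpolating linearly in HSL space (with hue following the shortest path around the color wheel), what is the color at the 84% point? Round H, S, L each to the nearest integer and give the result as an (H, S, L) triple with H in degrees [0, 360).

Hue arc: Δh = 155 − 311 = -156° (|Δh| ≤ 180, already the shorter path).
H = 311 + 0.84 × (-156) = 179.96 → 180°
S = 68 + 0.84 × (84 − 68) = 81.44 → 81%
L = 73 + 0.84 × (63 − 73) = 64.6 → 65%

(180, 81, 65)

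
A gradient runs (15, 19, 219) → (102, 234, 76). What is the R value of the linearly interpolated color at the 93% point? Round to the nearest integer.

R = 15 + 0.93 × (102 − 15) = 95.91 → 96

96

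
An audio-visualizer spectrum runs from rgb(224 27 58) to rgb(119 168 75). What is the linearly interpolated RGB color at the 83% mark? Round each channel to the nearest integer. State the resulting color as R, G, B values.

83% corresponds to t = 0.83.
R = 224 + 0.83 × (119 − 224) = 224 + 0.83 × -105 = 136.85 → 137
G = 27 + 0.83 × (168 − 27) = 27 + 0.83 × 141 = 144.03 → 144
B = 58 + 0.83 × (75 − 58) = 58 + 0.83 × 17 = 72.11 → 72

(137, 144, 72)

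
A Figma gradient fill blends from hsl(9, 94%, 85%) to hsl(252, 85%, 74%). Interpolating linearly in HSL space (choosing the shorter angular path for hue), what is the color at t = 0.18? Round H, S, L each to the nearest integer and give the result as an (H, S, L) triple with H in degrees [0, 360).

Hue: 252 − 9 = 243°, but |243| > 180 so the shorter arc goes the other way: Δh = 243 − 360 = -117°.
H = 9 + 0.18 × (-117) = -12.06 → -12 → -12 mod 360 = 348°
S = 94 + 0.18 × (85 − 94) = 92.38 → 92%
L = 85 + 0.18 × (74 − 85) = 83.02 → 83%

(348, 92, 83)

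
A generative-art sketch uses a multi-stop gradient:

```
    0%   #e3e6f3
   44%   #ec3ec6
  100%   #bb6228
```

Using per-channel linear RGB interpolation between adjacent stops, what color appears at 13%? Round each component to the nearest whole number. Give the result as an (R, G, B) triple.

(230, 180, 230)

13% lies between the 0% and 44% stops, so the local fraction is t = (13 − 0)/(44 − 0) = 13/44 ≈ 0.2955.
#e3e6f3 → (227, 230, 243); #ec3ec6 → (236, 62, 198).
R = 227 + 0.2955 × (236 − 227) = 229.66 → 230
G = 230 + 0.2955 × (62 − 230) = 180.356 → 180
B = 243 + 0.2955 × (198 − 243) = 229.702 → 230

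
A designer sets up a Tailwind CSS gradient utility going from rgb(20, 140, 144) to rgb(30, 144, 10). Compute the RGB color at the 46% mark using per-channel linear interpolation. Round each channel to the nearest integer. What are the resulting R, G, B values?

46% corresponds to t = 0.46.
R = 20 + 0.46 × (30 − 20) = 20 + 0.46 × 10 = 24.6 → 25
G = 140 + 0.46 × (144 − 140) = 140 + 0.46 × 4 = 141.84 → 142
B = 144 + 0.46 × (10 − 144) = 144 + 0.46 × -134 = 82.36 → 82
So the blended color is (25, 142, 82), about #198e52.

(25, 142, 82)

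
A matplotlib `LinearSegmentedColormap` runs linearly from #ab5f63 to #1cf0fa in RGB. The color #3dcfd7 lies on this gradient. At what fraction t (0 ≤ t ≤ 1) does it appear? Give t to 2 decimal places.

Invert the lerp on the B channel (largest span, 151): t = (215 − 99) / (250 − 99) = 116/151 = 0.76821.
Check on R: (61 − 171)/(28 − 171) = 0.7692 ✓

0.77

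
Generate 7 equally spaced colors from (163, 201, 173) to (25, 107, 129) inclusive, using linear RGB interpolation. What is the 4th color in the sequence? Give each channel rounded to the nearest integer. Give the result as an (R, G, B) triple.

With 7 swatches and endpoints inclusive, swatch 4 sits at t = (4 − 1)/(7 − 1) = 3/6 ≈ 0.5.
R = 163 + 0.5 × (25 − 163) = 94 → 94
G = 201 + 0.5 × (107 − 201) = 154 → 154
B = 173 + 0.5 × (129 − 173) = 151 → 151

(94, 154, 151)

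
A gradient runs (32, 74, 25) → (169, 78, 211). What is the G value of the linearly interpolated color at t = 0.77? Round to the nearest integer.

G = 74 + 0.77 × (78 − 74) = 77.08 → 77

77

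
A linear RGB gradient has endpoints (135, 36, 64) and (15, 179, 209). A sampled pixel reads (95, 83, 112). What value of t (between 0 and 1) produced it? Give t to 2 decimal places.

0.33

Invert the lerp on the B channel (largest span, 145): t = (112 − 64) / (209 − 64) = 48/145 = 0.33103.
Check on R: (95 − 135)/(15 − 135) = 0.3333 ✓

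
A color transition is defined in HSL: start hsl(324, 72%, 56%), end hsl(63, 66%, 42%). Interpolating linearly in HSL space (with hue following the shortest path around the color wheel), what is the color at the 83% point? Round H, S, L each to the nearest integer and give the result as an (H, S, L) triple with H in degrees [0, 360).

Hue: 63 − 324 = -261°, but |-261| > 180 so the shorter arc goes the other way: Δh = -261 + 360 = 99°.
H = 324 + 0.83 × (99) = 406.17 → 406 → 406 mod 360 = 46°
S = 72 + 0.83 × (66 − 72) = 67.02 → 67%
L = 56 + 0.83 × (42 − 56) = 44.38 → 44%

(46, 67, 44)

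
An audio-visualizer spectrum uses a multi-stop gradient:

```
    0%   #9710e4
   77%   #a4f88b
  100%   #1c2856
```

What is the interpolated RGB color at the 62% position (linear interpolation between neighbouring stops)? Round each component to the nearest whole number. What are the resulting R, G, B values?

(161, 203, 156)

62% lies between the 0% and 77% stops, so the local fraction is t = (62 − 0)/(77 − 0) = 62/77 ≈ 0.8052.
#9710e4 → (151, 16, 228); #a4f88b → (164, 248, 139).
R = 151 + 0.8052 × (164 − 151) = 161.468 → 161
G = 16 + 0.8052 × (248 − 16) = 202.806 → 203
B = 228 + 0.8052 × (139 − 228) = 156.337 → 156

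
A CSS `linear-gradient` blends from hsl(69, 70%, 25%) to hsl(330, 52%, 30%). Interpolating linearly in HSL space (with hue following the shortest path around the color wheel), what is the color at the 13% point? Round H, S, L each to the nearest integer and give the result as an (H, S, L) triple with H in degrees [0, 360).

(56, 68, 26)

Hue: 330 − 69 = 261°, but |261| > 180 so the shorter arc goes the other way: Δh = 261 − 360 = -99°.
H = 69 + 0.13 × (-99) = 56.13 → 56°
S = 70 + 0.13 × (52 − 70) = 67.66 → 68%
L = 25 + 0.13 × (30 − 25) = 25.65 → 26%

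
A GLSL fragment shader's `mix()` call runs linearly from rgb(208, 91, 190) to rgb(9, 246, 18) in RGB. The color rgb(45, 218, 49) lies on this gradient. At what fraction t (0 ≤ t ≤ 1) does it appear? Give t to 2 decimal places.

0.82

Invert the lerp on the R channel (largest span, 199): t = (45 − 208) / (9 − 208) = -163/-199 = 0.8191.
Check on G: (218 − 91)/(246 − 91) = 0.8194 ✓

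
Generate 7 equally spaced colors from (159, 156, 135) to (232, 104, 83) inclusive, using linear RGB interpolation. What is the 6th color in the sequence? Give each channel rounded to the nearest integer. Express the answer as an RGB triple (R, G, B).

(220, 113, 92)

With 7 swatches and endpoints inclusive, swatch 6 sits at t = (6 − 1)/(7 − 1) = 5/6 ≈ 0.8333.
R = 159 + 0.8333 × (232 − 159) = 219.831 → 220
G = 156 + 0.8333 × (104 − 156) = 112.668 → 113
B = 135 + 0.8333 × (83 − 135) = 91.668 → 92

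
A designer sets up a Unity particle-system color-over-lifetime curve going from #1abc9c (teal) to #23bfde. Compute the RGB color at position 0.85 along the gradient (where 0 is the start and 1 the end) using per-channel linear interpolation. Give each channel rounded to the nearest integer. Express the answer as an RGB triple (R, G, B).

#1abc9c → (26, 188, 156); #23bfde → (35, 191, 222).
R = 26 + 0.85 × (35 − 26) = 26 + 0.85 × 9 = 33.65 → 34
G = 188 + 0.85 × (191 − 188) = 188 + 0.85 × 3 = 190.55 → 191
B = 156 + 0.85 × (222 − 156) = 156 + 0.85 × 66 = 212.1 → 212

(34, 191, 212)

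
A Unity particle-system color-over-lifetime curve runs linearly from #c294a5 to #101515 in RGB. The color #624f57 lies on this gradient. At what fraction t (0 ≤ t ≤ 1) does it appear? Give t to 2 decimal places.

0.54

Invert the lerp on the R channel (largest span, 178): t = (98 − 194) / (16 − 194) = -96/-178 = 0.53933.
Check on G: (79 − 148)/(21 − 148) = 0.5433 ✓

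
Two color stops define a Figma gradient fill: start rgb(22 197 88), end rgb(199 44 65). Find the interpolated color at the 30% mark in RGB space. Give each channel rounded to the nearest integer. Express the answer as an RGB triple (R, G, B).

(75, 151, 81)

30% corresponds to t = 0.3.
R = 22 + 0.3 × (199 − 22) = 22 + 0.3 × 177 = 75.1 → 75
G = 197 + 0.3 × (44 − 197) = 197 + 0.3 × -153 = 151.1 → 151
B = 88 + 0.3 × (65 − 88) = 88 + 0.3 × -23 = 81.1 → 81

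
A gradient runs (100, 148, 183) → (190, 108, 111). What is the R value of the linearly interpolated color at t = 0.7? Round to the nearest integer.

163

R = 100 + 0.7 × (190 − 100) = 163 → 163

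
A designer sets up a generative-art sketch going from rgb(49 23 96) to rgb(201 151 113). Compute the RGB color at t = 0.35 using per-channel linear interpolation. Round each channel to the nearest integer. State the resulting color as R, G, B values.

R = 49 + 0.35 × (201 − 49) = 49 + 0.35 × 152 = 102.2 → 102
G = 23 + 0.35 × (151 − 23) = 23 + 0.35 × 128 = 67.8 → 68
B = 96 + 0.35 × (113 − 96) = 96 + 0.35 × 17 = 101.95 → 102

(102, 68, 102)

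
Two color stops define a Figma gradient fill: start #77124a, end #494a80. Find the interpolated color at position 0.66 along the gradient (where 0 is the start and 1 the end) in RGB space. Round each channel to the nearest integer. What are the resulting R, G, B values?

#77124a → (119, 18, 74); #494a80 → (73, 74, 128).
R = 119 + 0.66 × (73 − 119) = 119 + 0.66 × -46 = 88.64 → 89
G = 18 + 0.66 × (74 − 18) = 18 + 0.66 × 56 = 54.96 → 55
B = 74 + 0.66 × (128 − 74) = 74 + 0.66 × 54 = 109.64 → 110
So the blended color is (89, 55, 110), about #59376e.

(89, 55, 110)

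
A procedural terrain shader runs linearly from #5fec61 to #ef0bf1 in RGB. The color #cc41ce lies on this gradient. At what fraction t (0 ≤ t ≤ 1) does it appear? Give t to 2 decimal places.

0.76

Invert the lerp on the G channel (largest span, 225): t = (65 − 236) / (11 − 236) = -171/-225 = 0.76.
Check on R: (204 − 95)/(239 − 95) = 0.7569 ✓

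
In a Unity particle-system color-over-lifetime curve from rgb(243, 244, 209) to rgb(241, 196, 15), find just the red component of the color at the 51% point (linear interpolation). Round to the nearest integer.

R = 243 + 0.51 × (241 − 243) = 241.98 → 242

242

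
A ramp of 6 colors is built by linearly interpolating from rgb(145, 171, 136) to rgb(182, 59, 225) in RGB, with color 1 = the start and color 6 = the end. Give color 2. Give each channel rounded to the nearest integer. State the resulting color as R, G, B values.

With 6 swatches and endpoints inclusive, swatch 2 sits at t = (2 − 1)/(6 − 1) = 1/5 ≈ 0.2.
R = 145 + 0.2 × (182 − 145) = 152.4 → 152
G = 171 + 0.2 × (59 − 171) = 148.6 → 149
B = 136 + 0.2 × (225 − 136) = 153.8 → 154

(152, 149, 154)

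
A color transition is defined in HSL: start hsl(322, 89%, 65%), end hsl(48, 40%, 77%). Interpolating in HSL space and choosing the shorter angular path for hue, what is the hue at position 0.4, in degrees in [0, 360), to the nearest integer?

356

Hue: 48 − 322 = -274°, but |-274| > 180 so the shorter arc goes the other way: Δh = -274 + 360 = 86°.
H = 322 + 0.4 × (86) = 356.4 → 356°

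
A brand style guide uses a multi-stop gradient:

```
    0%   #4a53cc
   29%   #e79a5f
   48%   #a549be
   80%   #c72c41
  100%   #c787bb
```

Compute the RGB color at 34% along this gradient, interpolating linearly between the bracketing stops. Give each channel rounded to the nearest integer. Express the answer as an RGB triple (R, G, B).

(214, 133, 120)

34% lies between the 29% and 48% stops, so the local fraction is t = (34 − 29)/(48 − 29) = 5/19 ≈ 0.2632.
#e79a5f → (231, 154, 95); #a549be → (165, 73, 190).
R = 231 + 0.2632 × (165 − 231) = 213.629 → 214
G = 154 + 0.2632 × (73 − 154) = 132.681 → 133
B = 95 + 0.2632 × (190 − 95) = 120.004 → 120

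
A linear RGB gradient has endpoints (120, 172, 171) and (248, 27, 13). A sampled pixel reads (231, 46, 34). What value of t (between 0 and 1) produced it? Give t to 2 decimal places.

Invert the lerp on the B channel (largest span, 158): t = (34 − 171) / (13 − 171) = -137/-158 = 0.86709.
Check on R: (231 − 120)/(248 − 120) = 0.8672 ✓

0.87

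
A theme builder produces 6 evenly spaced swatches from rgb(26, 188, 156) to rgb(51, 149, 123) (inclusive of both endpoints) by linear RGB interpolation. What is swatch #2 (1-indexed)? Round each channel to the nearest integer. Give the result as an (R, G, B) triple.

With 6 swatches and endpoints inclusive, swatch 2 sits at t = (2 − 1)/(6 − 1) = 1/5 ≈ 0.2.
R = 26 + 0.2 × (51 − 26) = 31 → 31
G = 188 + 0.2 × (149 − 188) = 180.2 → 180
B = 156 + 0.2 × (123 − 156) = 149.4 → 149

(31, 180, 149)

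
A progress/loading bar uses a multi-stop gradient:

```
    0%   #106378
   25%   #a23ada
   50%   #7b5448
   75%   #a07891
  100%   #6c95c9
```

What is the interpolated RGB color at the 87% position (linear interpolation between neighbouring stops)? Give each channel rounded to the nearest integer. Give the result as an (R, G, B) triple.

87% lies between the 75% and 100% stops, so the local fraction is t = (87 − 75)/(100 − 75) = 12/25 ≈ 0.48.
#a07891 → (160, 120, 145); #6c95c9 → (108, 149, 201).
R = 160 + 0.48 × (108 − 160) = 135.04 → 135
G = 120 + 0.48 × (149 − 120) = 133.92 → 134
B = 145 + 0.48 × (201 − 145) = 171.88 → 172

(135, 134, 172)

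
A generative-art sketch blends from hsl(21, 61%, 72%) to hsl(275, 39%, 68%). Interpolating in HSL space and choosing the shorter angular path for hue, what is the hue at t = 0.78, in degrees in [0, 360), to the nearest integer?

298

Hue: 275 − 21 = 254°, but |254| > 180 so the shorter arc goes the other way: Δh = 254 − 360 = -106°.
H = 21 + 0.78 × (-106) = -61.68 → -62 → -62 mod 360 = 298°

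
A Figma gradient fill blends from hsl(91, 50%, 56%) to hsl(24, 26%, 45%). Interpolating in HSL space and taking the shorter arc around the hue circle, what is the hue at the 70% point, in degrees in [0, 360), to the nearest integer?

Hue arc: Δh = 24 − 91 = -67° (|Δh| ≤ 180, already the shorter path).
H = 91 + 0.7 × (-67) = 44.1 → 44°

44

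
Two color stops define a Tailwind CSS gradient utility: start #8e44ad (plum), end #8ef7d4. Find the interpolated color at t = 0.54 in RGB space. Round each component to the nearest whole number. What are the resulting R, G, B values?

#8e44ad → (142, 68, 173); #8ef7d4 → (142, 247, 212).
R = 142 + 0.54 × (142 − 142) = 142 + 0.54 × 0 = 142 → 142
G = 68 + 0.54 × (247 − 68) = 68 + 0.54 × 179 = 164.66 → 165
B = 173 + 0.54 × (212 − 173) = 173 + 0.54 × 39 = 194.06 → 194

(142, 165, 194)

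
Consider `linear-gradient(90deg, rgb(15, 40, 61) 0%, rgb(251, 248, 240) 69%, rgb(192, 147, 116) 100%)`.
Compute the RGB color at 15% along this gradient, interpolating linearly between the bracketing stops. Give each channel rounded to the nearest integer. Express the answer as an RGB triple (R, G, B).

(66, 85, 100)

15% lies between the 0% and 69% stops, so the local fraction is t = (15 − 0)/(69 − 0) = 15/69 ≈ 0.2174.
R = 15 + 0.2174 × (251 − 15) = 66.306 → 66
G = 40 + 0.2174 × (248 − 40) = 85.219 → 85
B = 61 + 0.2174 × (240 − 61) = 99.915 → 100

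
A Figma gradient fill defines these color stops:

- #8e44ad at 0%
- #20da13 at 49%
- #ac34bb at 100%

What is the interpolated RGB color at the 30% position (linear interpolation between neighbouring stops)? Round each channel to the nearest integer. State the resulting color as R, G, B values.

(75, 160, 79)

30% lies between the 0% and 49% stops, so the local fraction is t = (30 − 0)/(49 − 0) = 30/49 ≈ 0.6122.
#8e44ad → (142, 68, 173); #20da13 → (32, 218, 19).
R = 142 + 0.6122 × (32 − 142) = 74.658 → 75
G = 68 + 0.6122 × (218 − 68) = 159.83 → 160
B = 173 + 0.6122 × (19 − 173) = 78.721 → 79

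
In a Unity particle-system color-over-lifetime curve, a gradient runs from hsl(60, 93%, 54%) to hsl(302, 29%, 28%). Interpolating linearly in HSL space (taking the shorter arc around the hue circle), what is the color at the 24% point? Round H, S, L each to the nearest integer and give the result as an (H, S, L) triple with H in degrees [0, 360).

Hue: 302 − 60 = 242°, but |242| > 180 so the shorter arc goes the other way: Δh = 242 − 360 = -118°.
H = 60 + 0.24 × (-118) = 31.68 → 32°
S = 93 + 0.24 × (29 − 93) = 77.64 → 78%
L = 54 + 0.24 × (28 − 54) = 47.76 → 48%

(32, 78, 48)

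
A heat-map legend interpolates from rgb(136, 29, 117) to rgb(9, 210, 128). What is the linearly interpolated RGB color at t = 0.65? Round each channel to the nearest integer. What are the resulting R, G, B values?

R = 136 + 0.65 × (9 − 136) = 136 + 0.65 × -127 = 53.45 → 53
G = 29 + 0.65 × (210 − 29) = 29 + 0.65 × 181 = 146.65 → 147
B = 117 + 0.65 × (128 − 117) = 117 + 0.65 × 11 = 124.15 → 124
So the blended color is (53, 147, 124), about #35937c.

(53, 147, 124)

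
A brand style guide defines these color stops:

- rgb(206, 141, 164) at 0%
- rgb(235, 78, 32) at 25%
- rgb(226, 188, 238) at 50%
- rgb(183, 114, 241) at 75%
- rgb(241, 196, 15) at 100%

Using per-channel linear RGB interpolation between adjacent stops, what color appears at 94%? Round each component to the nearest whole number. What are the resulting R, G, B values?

(227, 176, 69)

94% lies between the 75% and 100% stops, so the local fraction is t = (94 − 75)/(100 − 75) = 19/25 ≈ 0.76.
R = 183 + 0.76 × (241 − 183) = 227.08 → 227
G = 114 + 0.76 × (196 − 114) = 176.32 → 176
B = 241 + 0.76 × (15 − 241) = 69.24 → 69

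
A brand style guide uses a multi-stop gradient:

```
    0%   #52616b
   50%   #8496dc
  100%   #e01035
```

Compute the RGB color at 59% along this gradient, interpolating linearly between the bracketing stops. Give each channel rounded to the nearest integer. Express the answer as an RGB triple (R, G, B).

(149, 126, 190)

59% lies between the 50% and 100% stops, so the local fraction is t = (59 − 50)/(100 − 50) = 9/50 ≈ 0.18.
#8496dc → (132, 150, 220); #e01035 → (224, 16, 53).
R = 132 + 0.18 × (224 − 132) = 148.56 → 149
G = 150 + 0.18 × (16 − 150) = 125.88 → 126
B = 220 + 0.18 × (53 − 220) = 189.94 → 190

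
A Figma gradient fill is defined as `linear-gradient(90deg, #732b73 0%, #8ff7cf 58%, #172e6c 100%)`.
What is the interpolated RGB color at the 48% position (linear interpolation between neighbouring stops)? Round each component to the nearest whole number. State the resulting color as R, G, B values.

(138, 212, 191)

48% lies between the 0% and 58% stops, so the local fraction is t = (48 − 0)/(58 − 0) = 48/58 ≈ 0.8276.
#732b73 → (115, 43, 115); #8ff7cf → (143, 247, 207).
R = 115 + 0.8276 × (143 − 115) = 138.173 → 138
G = 43 + 0.8276 × (247 − 43) = 211.83 → 212
B = 115 + 0.8276 × (207 − 115) = 191.139 → 191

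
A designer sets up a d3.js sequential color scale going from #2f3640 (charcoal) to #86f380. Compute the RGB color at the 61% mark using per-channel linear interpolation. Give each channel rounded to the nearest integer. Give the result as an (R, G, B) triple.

#2f3640 → (47, 54, 64); #86f380 → (134, 243, 128).
61% corresponds to t = 0.61.
R = 47 + 0.61 × (134 − 47) = 47 + 0.61 × 87 = 100.07 → 100
G = 54 + 0.61 × (243 − 54) = 54 + 0.61 × 189 = 169.29 → 169
B = 64 + 0.61 × (128 − 64) = 64 + 0.61 × 64 = 103.04 → 103

(100, 169, 103)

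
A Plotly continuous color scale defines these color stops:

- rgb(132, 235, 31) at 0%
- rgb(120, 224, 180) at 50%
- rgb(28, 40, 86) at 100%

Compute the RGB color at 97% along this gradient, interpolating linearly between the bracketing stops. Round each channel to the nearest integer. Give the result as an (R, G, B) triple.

97% lies between the 50% and 100% stops, so the local fraction is t = (97 − 50)/(100 − 50) = 47/50 ≈ 0.94.
R = 120 + 0.94 × (28 − 120) = 33.52 → 34
G = 224 + 0.94 × (40 − 224) = 51.04 → 51
B = 180 + 0.94 × (86 − 180) = 91.64 → 92

(34, 51, 92)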